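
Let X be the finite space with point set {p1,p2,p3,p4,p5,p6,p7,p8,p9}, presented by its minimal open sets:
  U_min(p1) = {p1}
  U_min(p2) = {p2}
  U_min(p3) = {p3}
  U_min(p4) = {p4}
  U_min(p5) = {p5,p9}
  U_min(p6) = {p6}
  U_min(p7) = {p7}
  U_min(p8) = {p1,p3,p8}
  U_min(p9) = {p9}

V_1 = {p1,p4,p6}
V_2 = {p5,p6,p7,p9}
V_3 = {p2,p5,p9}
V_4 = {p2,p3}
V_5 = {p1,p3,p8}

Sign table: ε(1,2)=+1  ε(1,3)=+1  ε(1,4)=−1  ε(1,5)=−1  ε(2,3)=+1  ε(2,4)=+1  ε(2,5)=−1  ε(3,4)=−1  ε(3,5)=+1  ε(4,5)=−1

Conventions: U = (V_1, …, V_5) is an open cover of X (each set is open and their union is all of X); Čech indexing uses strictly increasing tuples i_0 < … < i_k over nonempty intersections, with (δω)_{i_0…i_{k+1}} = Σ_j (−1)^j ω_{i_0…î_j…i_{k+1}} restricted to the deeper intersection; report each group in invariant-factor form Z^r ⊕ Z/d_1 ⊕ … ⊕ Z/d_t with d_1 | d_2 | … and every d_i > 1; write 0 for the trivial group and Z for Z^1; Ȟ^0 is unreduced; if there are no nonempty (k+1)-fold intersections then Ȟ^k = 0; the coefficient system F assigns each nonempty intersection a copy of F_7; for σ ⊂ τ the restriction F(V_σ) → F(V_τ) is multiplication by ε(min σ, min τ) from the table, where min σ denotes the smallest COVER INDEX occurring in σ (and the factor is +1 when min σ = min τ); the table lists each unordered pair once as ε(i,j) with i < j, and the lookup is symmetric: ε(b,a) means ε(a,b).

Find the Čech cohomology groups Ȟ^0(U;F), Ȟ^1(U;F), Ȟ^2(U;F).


intersection data:
  V12={p6} V15={p1} V23={p5,p9} V34={p2} V45={p3}
C dims 5,5; δ0: rk_F7 5
Ȟ^0 = (5 − 5) − 0 = 0, so Ȟ^0 ≅ 0
Ȟ^1 = (5 − 0) − 5 = 0, so Ȟ^1 ≅ 0
Ȟ^2 = (0 − 0) − 0 = 0, so Ȟ^2 ≅ 0

Ȟ^0 = 0, Ȟ^1 = 0, Ȟ^2 = 0


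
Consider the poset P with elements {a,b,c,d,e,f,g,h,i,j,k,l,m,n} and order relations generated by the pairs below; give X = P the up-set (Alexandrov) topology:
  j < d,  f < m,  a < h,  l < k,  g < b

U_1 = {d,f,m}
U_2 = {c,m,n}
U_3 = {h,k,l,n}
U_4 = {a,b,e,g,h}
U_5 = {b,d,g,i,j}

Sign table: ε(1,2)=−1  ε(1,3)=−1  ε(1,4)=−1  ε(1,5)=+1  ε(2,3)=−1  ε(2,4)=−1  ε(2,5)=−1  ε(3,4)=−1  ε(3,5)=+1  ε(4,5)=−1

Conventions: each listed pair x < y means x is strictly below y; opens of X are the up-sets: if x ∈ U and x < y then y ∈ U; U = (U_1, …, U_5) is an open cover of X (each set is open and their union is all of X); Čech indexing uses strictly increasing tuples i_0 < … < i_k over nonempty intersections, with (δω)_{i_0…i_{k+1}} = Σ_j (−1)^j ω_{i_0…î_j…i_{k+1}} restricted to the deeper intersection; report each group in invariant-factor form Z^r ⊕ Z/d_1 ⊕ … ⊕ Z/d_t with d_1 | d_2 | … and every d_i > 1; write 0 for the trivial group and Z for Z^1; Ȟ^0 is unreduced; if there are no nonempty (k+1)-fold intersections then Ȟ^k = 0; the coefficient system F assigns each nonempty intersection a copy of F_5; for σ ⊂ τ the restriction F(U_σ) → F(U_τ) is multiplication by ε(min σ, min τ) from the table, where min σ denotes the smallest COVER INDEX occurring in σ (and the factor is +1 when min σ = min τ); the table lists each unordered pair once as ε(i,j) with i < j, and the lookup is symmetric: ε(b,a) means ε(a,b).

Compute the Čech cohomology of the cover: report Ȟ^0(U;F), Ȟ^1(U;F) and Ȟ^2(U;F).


intersection data:
  U12={m} U15={d} U23={n} U34={h} U45={b,g}
C dims 5,5; δ0: rk_F5 4
Ȟ^0 = (5 − 4) − 0 = 1, so Ȟ^0 ≅ Z/5
Ȟ^1 = (5 − 0) − 4 = 1, so Ȟ^1 ≅ Z/5
Ȟ^2 = (0 − 0) − 0 = 0, so Ȟ^2 ≅ 0

Ȟ^0(U;F) ≅ Z/5; Ȟ^1(U;F) ≅ Z/5; Ȟ^2(U;F) ≅ 0


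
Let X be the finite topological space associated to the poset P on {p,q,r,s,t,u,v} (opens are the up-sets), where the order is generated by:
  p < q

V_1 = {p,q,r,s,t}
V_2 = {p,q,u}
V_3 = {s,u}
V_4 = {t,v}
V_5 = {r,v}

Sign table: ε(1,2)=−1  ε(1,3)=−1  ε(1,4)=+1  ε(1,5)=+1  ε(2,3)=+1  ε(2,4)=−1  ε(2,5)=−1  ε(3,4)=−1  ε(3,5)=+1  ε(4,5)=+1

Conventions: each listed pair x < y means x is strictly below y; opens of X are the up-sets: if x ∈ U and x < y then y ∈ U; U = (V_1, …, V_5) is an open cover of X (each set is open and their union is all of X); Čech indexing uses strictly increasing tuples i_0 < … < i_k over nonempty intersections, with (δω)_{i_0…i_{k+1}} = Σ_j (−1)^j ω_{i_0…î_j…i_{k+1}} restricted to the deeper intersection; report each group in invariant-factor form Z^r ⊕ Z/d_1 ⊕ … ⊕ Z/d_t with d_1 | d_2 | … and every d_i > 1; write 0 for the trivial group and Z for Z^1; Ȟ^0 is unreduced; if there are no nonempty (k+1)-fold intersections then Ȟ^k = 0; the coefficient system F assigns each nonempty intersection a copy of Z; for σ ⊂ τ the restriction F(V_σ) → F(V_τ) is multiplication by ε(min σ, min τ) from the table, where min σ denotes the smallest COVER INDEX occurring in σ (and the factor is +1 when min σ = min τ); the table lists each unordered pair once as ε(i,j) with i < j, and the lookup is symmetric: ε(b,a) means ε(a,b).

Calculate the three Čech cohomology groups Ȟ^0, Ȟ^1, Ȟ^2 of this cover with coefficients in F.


Ȟ^0 ≅ Z; Ȟ^1 ≅ Z^2; Ȟ^2 ≅ 0

cover nerve:
  V12={p,q} V13={s} V14={t} V15={r} V23={u} V45={v}
C dims 5,6; δ0: rk 4, SNF 1^4
Ȟ^0: (5−4)−0=1 ⇒ Z
Ȟ^1: (6−0)−4=2 ⇒ Z^2
Ȟ^2: (0−0)−0=0 ⇒ 0


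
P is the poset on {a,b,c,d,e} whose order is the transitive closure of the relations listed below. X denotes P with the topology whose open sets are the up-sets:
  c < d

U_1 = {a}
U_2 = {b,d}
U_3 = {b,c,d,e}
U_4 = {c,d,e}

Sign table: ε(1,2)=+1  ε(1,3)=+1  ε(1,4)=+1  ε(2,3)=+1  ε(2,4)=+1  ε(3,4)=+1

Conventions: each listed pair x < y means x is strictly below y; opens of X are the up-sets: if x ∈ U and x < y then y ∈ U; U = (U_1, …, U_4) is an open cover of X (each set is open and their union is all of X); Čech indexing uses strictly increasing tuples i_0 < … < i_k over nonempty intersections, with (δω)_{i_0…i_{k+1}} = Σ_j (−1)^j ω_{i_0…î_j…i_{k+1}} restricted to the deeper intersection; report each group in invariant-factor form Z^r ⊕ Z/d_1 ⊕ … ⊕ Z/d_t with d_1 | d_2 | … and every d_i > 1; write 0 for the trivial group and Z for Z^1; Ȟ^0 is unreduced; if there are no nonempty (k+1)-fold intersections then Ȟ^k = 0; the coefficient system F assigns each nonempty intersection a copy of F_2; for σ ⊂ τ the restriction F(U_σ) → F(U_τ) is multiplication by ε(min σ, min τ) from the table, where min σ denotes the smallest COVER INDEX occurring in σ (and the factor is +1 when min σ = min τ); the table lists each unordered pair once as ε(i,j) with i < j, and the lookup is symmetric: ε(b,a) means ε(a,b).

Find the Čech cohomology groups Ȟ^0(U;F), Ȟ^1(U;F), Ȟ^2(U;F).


Ȟ^0 ≅ Z/2 ⊕ Z/2,  Ȟ^1 ≅ 0,  Ȟ^2 ≅ 0

intersection data:
  U23={b,d} U24={d} U34={c,d,e}
  U234={d}
C dims 4,3,1; δ0: rk_F2 2; δ1: rk_F2 1
Ȟ^0 = (4 − 2) − 0 = 2, so Ȟ^0 ≅ Z/2 ⊕ Z/2
Ȟ^1 = (3 − 1) − 2 = 0, so Ȟ^1 ≅ 0
Ȟ^2 = (1 − 0) − 1 = 0, so Ȟ^2 ≅ 0


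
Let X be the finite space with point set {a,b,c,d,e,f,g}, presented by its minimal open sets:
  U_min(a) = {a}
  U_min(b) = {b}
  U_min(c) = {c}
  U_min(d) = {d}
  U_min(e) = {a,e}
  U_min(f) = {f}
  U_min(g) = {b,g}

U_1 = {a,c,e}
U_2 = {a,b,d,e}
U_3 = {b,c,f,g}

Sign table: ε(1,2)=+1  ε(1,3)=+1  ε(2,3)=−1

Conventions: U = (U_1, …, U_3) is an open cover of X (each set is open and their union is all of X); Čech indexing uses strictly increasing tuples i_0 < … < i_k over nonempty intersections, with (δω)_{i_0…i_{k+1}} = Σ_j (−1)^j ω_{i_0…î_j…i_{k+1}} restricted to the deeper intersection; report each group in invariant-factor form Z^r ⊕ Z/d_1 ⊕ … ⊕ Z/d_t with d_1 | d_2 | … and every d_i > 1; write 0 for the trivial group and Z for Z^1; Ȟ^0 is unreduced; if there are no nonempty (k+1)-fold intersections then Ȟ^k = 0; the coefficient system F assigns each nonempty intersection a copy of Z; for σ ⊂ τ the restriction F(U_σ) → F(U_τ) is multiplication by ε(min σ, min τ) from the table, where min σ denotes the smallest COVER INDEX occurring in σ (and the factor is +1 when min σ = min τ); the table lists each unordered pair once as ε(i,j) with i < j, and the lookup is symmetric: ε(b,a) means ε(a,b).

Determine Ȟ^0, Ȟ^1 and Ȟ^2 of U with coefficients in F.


Ȟ^0 ≅ 0, Ȟ^1 ≅ Z/2 and Ȟ^2 ≅ 0

nonempty overlaps:
  U12={a,e} U13={c} U23={b}
C dims 3,3; δ0: rk 3, SNF 1^2·2
degree 0: 3−3−0 = 0 → Ȟ^0 ≅ 0
degree 1: 3−0−3 = 0 plus torsion [2] → Ȟ^1 ≅ Z/2
degree 2: 0−0−0 = 0 → Ȟ^2 ≅ 0


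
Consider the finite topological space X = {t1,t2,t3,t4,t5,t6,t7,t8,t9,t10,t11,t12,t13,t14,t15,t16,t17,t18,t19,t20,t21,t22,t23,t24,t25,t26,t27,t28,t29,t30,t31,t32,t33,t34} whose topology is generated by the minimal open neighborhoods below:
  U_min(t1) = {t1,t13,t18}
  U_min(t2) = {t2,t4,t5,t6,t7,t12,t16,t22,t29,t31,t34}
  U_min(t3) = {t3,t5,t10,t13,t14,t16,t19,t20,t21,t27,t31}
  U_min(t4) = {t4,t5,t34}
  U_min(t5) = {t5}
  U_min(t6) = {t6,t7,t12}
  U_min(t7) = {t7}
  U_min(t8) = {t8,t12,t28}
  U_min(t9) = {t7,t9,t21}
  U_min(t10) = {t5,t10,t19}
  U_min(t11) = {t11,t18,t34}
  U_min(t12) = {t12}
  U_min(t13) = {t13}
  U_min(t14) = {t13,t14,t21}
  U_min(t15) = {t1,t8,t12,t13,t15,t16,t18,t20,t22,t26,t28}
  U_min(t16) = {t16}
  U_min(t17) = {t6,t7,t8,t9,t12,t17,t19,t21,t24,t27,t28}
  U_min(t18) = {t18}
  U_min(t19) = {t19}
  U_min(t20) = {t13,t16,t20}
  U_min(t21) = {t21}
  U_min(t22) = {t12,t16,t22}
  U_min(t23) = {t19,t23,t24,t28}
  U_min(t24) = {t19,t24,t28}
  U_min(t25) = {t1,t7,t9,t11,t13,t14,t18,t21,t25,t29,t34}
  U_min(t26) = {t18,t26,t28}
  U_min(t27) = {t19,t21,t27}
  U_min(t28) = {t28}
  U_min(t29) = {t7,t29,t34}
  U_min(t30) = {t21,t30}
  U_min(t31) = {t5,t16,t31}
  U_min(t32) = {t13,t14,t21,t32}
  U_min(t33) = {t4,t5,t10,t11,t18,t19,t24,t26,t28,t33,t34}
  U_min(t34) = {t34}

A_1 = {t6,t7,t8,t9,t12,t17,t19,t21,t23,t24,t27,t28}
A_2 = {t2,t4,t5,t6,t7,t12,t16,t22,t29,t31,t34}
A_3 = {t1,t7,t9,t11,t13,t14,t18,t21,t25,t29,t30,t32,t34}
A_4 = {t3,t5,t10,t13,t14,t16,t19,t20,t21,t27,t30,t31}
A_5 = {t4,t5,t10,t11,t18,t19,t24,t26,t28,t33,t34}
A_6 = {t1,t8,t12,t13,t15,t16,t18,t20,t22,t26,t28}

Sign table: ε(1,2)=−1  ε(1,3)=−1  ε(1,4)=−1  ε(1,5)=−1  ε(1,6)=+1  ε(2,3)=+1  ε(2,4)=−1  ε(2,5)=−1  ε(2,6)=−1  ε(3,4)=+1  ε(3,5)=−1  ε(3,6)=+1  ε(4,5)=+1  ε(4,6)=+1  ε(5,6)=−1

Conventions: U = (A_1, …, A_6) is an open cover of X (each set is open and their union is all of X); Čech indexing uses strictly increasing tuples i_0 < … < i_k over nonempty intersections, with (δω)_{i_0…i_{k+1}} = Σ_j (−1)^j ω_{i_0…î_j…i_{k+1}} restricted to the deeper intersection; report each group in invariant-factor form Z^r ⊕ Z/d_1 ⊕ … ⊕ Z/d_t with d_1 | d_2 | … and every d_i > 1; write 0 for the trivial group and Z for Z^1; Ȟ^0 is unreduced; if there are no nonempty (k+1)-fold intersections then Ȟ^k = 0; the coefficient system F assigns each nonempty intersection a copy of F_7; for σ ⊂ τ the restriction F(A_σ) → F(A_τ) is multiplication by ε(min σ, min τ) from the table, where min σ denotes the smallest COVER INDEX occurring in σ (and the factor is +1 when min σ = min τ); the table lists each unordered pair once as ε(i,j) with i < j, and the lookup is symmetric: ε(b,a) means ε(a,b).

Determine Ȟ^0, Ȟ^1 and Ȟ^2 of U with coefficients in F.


Ȟ^0 ≅ 0, Ȟ^1 ≅ 0 and Ȟ^2 ≅ Z/7

nonempty intersections:
  A12={t6,t7,t12} A13={t7,t9,t21} A14={t19,t21,t27} A15={t19,t24,t28} A16={t8,t12,t28} A23={t7,t29,t34} A24={t5,t16,t31} A25={t4,t5,t34} A26={t12,t16,t22} A34={t13,t14,t21,t30} A35={t11,t18,t34} A36={t1,t13,t18} A45={t5,t10,t19} A46={t13,t16,t20} A56={t18,t26,t28}
  A123={t7} A126={t12} A134={t21} A145={t19} A156={t28} A235={t34} A245={t5} A246={t16} A346={t13} A356={t18}
C dims 6,15,10; δ0: rk_F7 6; δ1: rk_F7 9
Ȟ^0: (6−6)−0=0 ⇒ 0
Ȟ^1: (15−9)−6=0 ⇒ 0
Ȟ^2: (10−0)−9=1 ⇒ Z/7


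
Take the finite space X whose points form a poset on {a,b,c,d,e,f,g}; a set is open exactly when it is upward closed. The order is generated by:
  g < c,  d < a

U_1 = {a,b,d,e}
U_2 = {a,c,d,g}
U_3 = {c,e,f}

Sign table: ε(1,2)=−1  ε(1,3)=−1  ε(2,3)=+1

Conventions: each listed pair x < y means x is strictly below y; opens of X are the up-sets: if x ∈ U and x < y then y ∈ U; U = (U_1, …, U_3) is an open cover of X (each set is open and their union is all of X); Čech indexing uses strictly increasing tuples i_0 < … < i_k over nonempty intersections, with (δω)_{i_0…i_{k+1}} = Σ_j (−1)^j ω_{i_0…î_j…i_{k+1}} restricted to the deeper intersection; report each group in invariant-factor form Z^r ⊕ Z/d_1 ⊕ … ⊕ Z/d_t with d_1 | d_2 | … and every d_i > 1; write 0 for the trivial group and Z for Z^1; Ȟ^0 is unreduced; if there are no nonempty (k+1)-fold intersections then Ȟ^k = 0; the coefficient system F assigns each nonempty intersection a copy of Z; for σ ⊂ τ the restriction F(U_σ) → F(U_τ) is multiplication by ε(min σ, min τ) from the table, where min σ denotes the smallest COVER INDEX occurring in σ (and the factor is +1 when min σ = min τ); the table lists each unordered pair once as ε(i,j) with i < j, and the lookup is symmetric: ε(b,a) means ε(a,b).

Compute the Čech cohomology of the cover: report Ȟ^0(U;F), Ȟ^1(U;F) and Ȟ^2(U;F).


nonempty overlaps:
  U12={a,d} U13={e} U23={c}
C dims 3,3; δ0: rk 2, SNF 1^2
degree 0: 3−2−0 = 1 → Ȟ^0 ≅ Z
degree 1: 3−0−2 = 1 → Ȟ^1 ≅ Z
degree 2: 0−0−0 = 0 → Ȟ^2 ≅ 0

Ȟ^0 = Z; Ȟ^1 = Z; Ȟ^2 = 0


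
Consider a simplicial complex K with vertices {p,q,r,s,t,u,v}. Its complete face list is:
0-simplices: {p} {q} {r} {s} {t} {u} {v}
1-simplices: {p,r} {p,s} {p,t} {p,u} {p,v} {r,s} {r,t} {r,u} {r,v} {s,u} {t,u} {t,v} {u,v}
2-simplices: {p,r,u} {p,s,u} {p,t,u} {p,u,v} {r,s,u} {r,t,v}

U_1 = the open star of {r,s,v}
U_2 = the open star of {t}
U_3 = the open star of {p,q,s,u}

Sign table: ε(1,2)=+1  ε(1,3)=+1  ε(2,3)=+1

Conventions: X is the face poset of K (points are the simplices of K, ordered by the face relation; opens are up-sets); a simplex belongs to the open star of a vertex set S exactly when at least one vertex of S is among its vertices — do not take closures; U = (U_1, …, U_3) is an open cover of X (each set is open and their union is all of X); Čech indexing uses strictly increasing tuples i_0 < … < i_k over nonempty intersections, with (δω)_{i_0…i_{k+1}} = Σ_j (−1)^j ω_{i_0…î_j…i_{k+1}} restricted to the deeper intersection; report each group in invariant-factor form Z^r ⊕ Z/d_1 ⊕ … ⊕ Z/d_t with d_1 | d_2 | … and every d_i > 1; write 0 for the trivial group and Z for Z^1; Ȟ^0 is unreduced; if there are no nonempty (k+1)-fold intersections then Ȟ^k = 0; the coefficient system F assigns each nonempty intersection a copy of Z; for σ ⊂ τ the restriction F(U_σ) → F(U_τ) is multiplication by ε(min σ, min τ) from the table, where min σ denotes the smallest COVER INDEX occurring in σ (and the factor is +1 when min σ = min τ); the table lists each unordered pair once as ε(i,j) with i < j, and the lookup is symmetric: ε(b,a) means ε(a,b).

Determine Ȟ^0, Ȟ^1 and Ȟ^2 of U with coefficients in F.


cover nerve:
  U1={{r},{s},{v},{p,r},{p,s},{p,v},{r,s},{r,t},{r,u},{r,v},{s,u},{t,v},{u,v},{p,r,u},{p,s,u},{p,u,v},{r,s,u},{r,t,v}} U2={{t},{p,t},{r,t},{t,u},{t,v},{p,t,u},{r,t,v}} U3={{p},{q},{s},{u},{p,r},{p,s},{p,t},{p,u},{p,v},{r,s},{r,u},{s,u},{t,u},{u,v},{p,r,u},{p,s,u},{p,t,u},{p,u,v},{r,s,u}}
  U12={{r,t},{t,v},{r,t,v}} U13={{s},{p,r},{p,s},{p,v},{r,s},{r,u},{s,u},{u,v},{p,r,u},{p,s,u},{p,u,v},{r,s,u}} U23={{p,t},{t,u},{p,t,u}}
C dims 3,3; δ0: rk 2, SNF 1^2
Ȟ^0: (3−2)−0=1 ⇒ Z
Ȟ^1: (3−0)−2=1 ⇒ Z
Ȟ^2: (0−0)−0=0 ⇒ 0

Ȟ^0 = Z, Ȟ^1 = Z and Ȟ^2 = 0


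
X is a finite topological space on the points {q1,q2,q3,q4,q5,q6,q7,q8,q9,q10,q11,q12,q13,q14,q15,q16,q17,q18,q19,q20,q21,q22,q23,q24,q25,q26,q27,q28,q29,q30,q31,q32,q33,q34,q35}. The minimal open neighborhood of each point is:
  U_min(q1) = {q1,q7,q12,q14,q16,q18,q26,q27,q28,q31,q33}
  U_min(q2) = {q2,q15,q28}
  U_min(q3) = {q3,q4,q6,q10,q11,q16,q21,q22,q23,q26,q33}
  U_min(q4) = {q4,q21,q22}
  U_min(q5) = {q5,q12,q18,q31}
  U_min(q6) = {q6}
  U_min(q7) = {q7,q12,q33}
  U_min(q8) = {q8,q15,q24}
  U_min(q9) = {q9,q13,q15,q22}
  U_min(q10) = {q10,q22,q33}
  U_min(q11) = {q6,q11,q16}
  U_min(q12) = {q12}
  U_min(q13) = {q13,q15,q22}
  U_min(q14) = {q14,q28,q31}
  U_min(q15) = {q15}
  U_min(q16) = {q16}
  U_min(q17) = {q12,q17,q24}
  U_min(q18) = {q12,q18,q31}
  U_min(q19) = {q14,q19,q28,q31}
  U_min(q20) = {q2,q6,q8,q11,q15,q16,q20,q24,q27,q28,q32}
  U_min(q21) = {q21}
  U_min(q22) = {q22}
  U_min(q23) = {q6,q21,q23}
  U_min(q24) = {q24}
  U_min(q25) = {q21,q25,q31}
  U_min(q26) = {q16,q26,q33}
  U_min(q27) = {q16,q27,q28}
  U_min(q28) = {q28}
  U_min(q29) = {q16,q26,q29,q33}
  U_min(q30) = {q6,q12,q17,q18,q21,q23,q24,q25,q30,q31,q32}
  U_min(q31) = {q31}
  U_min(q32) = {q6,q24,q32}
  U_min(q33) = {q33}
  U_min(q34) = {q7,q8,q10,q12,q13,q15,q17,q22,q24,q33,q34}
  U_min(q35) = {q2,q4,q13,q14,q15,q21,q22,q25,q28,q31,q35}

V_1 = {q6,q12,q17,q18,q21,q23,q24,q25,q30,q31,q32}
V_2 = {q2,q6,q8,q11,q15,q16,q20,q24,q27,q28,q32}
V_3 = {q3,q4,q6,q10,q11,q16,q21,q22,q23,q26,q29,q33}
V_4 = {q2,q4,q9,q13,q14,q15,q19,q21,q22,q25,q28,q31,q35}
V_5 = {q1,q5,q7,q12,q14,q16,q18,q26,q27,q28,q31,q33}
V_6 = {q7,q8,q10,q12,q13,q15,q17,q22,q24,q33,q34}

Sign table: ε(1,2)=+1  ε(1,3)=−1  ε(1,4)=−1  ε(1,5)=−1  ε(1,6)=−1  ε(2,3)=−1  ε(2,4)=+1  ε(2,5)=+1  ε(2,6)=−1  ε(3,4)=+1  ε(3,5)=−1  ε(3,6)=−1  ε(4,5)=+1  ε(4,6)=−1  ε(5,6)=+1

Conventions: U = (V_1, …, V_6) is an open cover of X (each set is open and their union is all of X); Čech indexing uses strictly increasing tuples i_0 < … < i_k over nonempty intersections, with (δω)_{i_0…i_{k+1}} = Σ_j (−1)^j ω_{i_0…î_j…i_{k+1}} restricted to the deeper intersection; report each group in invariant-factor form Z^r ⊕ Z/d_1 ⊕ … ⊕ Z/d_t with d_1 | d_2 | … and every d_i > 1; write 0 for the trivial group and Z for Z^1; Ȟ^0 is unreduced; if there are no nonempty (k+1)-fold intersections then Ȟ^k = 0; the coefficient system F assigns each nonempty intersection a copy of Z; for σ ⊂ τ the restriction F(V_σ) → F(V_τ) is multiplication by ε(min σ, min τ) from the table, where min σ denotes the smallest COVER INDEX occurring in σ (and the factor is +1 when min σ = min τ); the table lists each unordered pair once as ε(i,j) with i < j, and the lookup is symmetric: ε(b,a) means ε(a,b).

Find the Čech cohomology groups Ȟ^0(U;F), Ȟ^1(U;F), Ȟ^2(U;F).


Ȟ^0 = 0, Ȟ^1 = Z/2, Ȟ^2 = Z

cover nerve:
  V12={q6,q24,q32} V13={q6,q21,q23} V14={q21,q25,q31} V15={q12,q18,q31} V16={q12,q17,q24} V23={q6,q11,q16} V24={q2,q15,q28} V25={q16,q27,q28} V26={q8,q15,q24} V34={q4,q21,q22} V35={q16,q26,q33} V36={q10,q22,q33} V45={q14,q28,q31} V46={q13,q15,q22} V56={q7,q12,q33}
  V123={q6} V126={q24} V134={q21} V145={q31} V156={q12} V235={q16} V245={q28} V246={q15} V346={q22} V356={q33}
C dims 6,15,10; δ0: rk 6, SNF 1^5·2; δ1: rk 9, SNF 1^9
Ȟ^0: (6−6)−0=0 ⇒ 0
Ȟ^1: (15−9)−6=0 plus torsion [2] ⇒ Z/2
Ȟ^2: (10−0)−9=1 ⇒ Z


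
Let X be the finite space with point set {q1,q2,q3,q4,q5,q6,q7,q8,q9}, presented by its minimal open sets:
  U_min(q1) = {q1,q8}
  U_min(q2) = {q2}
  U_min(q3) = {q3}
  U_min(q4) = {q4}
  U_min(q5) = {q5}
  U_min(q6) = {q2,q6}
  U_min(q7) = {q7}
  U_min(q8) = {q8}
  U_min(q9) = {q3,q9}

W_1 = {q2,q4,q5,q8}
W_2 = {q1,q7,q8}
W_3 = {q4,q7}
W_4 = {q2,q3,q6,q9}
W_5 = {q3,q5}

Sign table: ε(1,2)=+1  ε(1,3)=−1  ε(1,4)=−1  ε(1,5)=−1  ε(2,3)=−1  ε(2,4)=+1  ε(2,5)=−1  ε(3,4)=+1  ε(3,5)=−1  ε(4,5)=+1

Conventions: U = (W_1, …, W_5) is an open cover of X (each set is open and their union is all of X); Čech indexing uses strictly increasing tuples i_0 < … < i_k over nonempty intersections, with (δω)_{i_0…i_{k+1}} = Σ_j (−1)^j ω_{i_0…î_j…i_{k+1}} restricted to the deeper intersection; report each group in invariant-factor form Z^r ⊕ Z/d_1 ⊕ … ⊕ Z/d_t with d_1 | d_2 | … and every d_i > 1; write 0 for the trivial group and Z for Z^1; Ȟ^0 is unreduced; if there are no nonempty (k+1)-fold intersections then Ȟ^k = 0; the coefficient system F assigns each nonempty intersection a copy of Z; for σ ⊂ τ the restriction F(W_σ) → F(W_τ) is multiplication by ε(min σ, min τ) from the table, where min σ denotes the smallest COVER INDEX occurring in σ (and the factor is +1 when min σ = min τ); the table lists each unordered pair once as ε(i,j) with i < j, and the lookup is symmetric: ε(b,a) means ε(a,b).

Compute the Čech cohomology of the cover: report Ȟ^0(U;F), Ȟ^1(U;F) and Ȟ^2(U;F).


nonempty overlaps:
  W12={q8} W13={q4} W14={q2} W15={q5} W23={q7} W45={q3}
C dims 5,6; δ0: rk 4, SNF 1^4
degree 0: 5−4−0 = 1 → Ȟ^0 ≅ Z
degree 1: 6−0−4 = 2 → Ȟ^1 ≅ Z^2
degree 2: 0−0−0 = 0 → Ȟ^2 ≅ 0

Ȟ^0 ≅ Z, Ȟ^1 ≅ Z^2 and Ȟ^2 ≅ 0


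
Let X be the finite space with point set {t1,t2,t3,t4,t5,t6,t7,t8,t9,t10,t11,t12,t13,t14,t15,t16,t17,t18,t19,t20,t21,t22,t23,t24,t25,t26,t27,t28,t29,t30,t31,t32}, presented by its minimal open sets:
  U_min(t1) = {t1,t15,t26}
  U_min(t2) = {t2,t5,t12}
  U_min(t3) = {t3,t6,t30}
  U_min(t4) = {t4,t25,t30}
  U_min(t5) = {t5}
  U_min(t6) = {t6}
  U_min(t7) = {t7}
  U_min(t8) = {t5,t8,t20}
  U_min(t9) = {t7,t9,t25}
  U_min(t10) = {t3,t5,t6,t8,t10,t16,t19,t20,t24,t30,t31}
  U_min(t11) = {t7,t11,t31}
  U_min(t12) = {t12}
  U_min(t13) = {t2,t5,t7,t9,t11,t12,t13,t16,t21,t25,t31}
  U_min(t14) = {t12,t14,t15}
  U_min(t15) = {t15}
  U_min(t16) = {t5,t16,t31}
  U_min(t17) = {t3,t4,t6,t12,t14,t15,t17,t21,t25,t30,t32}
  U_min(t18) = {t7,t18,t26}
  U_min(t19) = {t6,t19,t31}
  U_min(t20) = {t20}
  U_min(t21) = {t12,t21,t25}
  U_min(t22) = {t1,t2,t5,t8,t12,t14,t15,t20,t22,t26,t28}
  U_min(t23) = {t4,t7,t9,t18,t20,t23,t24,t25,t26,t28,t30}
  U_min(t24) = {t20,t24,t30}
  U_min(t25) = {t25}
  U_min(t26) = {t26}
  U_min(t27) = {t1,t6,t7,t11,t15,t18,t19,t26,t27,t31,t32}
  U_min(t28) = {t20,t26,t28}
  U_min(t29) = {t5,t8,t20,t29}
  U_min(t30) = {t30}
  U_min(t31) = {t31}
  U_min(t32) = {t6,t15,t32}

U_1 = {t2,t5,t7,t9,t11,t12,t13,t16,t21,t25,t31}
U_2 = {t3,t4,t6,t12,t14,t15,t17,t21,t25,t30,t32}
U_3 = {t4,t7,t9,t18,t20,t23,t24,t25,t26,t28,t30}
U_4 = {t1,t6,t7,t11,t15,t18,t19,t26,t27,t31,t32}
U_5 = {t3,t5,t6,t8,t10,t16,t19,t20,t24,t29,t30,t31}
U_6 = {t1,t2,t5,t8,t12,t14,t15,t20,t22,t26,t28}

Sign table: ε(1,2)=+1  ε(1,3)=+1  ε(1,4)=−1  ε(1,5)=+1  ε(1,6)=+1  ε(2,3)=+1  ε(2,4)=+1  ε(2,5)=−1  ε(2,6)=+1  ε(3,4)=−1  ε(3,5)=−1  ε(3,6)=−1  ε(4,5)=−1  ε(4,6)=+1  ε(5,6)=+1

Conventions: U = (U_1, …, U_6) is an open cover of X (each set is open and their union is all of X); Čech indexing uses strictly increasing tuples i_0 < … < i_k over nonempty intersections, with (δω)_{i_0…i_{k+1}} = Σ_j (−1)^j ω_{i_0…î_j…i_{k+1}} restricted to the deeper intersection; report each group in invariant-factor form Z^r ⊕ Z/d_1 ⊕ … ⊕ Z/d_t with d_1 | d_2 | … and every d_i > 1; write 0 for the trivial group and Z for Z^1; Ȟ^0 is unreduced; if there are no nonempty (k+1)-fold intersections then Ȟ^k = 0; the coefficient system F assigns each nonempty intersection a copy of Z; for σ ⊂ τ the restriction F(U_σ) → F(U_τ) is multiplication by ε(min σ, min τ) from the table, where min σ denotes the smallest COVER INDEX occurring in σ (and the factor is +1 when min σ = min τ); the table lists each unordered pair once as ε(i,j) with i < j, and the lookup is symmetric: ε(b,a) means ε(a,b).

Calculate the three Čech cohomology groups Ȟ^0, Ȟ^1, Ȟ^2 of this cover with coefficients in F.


cover nerve:
  U12={t12,t21,t25} U13={t7,t9,t25} U14={t7,t11,t31} U15={t5,t16,t31} U16={t2,t5,t12} U23={t4,t25,t30} U24={t6,t15,t32} U25={t3,t6,t30} U26={t12,t14,t15} U34={t7,t18,t26} U35={t20,t24,t30} U36={t20,t26,t28} U45={t6,t19,t31} U46={t1,t15,t26} U56={t5,t8,t20}
  U123={t25} U126={t12} U134={t7} U145={t31} U156={t5} U235={t30} U245={t6} U246={t15} U346={t26} U356={t20}
C dims 6,15,10; δ0: rk 6, SNF 1^5·2; δ1: rk 9, SNF 1^9
Ȟ^0: (6−6)−0=0 ⇒ 0
Ȟ^1: (15−9)−6=0 plus torsion [2] ⇒ Z/2
Ȟ^2: (10−0)−9=1 ⇒ Z

Ȟ^0(U;F) ≅ 0, Ȟ^1(U;F) ≅ Z/2, Ȟ^2(U;F) ≅ Z


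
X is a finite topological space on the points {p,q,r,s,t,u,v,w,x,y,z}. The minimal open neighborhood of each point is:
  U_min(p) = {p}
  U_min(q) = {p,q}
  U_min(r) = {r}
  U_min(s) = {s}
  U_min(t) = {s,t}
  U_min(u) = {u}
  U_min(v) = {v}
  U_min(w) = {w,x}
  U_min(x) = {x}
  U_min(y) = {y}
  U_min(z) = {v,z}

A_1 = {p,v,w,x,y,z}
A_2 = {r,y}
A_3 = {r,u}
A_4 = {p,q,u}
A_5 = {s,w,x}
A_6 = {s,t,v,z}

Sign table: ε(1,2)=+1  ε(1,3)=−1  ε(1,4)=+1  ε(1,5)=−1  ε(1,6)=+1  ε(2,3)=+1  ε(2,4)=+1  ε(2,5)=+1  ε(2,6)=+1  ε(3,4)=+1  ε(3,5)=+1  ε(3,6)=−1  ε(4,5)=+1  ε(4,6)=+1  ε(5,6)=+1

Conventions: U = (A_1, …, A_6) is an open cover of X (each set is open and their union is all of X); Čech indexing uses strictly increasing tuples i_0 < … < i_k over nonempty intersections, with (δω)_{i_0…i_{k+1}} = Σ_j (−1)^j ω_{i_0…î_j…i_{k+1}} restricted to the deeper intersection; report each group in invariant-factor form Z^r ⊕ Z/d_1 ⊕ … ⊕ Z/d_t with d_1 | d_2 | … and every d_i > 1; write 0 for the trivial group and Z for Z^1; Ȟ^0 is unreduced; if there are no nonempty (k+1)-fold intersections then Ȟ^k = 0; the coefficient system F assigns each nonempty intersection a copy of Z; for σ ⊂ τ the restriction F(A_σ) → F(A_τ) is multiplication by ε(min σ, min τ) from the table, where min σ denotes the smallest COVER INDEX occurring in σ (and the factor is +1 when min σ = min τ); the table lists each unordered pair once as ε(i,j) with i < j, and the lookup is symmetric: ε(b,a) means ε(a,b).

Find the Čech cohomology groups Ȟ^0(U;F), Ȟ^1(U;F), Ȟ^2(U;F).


Ȟ^0 = 0,  Ȟ^1 = Z ⊕ Z/2,  Ȟ^2 = 0

nerve of the cover:
  A12={y} A14={p} A15={w,x} A16={v,z} A23={r} A34={u} A56={s}
C dims 6,7; δ0: rk 6, SNF 1^5·2
Ȟ^0 = (6 − 6) − 0 = 0, so Ȟ^0 ≅ 0
Ȟ^1 = (7 − 0) − 6 = 1 plus torsion [2], so Ȟ^1 ≅ Z ⊕ Z/2
Ȟ^2 = (0 − 0) − 0 = 0, so Ȟ^2 ≅ 0


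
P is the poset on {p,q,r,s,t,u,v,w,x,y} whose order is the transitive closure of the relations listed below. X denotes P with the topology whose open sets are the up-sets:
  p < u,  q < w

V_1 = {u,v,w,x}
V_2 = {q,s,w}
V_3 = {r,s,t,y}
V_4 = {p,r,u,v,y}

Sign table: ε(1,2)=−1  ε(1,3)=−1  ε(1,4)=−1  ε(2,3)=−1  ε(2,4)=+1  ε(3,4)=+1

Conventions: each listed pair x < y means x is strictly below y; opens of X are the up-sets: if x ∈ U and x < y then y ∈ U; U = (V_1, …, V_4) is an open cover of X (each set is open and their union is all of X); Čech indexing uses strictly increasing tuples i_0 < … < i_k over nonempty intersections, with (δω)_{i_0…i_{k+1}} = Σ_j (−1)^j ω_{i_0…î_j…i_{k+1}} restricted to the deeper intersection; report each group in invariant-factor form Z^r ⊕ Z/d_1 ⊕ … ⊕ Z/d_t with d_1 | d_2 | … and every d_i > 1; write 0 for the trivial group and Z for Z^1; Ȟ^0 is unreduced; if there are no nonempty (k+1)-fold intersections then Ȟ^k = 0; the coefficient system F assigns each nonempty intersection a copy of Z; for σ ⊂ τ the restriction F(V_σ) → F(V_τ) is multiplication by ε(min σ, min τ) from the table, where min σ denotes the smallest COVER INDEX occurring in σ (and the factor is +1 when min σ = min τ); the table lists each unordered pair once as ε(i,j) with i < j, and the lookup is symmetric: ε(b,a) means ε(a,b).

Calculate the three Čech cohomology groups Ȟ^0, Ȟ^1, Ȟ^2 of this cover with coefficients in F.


Ȟ^0 ≅ 0, Ȟ^1 ≅ Z/2, Ȟ^2 ≅ 0

nonempty intersections:
  V12={w} V14={u,v} V23={s} V34={r,y}
C dims 4,4; δ0: rk 4, SNF 1^3·2
Ȟ^0: (4−4)−0=0 ⇒ 0
Ȟ^1: (4−0)−4=0 plus torsion [2] ⇒ Z/2
Ȟ^2: (0−0)−0=0 ⇒ 0


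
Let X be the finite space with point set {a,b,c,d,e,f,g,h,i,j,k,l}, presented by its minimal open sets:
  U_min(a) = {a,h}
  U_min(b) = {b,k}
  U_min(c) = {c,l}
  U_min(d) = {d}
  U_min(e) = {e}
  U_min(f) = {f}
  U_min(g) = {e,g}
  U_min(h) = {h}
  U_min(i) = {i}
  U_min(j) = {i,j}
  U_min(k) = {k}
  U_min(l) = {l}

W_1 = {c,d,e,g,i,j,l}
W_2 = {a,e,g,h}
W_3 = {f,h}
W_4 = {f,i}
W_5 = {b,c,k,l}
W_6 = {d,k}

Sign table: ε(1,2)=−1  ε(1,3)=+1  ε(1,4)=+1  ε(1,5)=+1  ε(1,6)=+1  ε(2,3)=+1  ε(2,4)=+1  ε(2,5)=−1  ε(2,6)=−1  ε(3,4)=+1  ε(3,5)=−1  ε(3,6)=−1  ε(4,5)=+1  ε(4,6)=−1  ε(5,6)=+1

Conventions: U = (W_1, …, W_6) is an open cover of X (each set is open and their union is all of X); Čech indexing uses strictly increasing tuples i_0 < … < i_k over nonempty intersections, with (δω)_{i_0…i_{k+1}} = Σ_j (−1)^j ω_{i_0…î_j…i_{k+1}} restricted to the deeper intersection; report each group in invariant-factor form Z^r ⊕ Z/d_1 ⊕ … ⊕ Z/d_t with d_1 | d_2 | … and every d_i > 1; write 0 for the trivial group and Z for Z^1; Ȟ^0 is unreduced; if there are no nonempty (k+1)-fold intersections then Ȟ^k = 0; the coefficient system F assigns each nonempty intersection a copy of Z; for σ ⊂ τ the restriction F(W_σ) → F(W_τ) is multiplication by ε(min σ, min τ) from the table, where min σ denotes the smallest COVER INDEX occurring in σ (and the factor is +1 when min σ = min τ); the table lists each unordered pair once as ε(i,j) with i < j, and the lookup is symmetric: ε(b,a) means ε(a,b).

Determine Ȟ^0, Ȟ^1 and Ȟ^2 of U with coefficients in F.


Ȟ^0 = 0, Ȟ^1 = Z ⊕ Z/2, Ȟ^2 = 0

nonempty overlaps:
  W12={e,g} W14={i} W15={c,l} W16={d} W23={h} W34={f} W56={k}
C dims 6,7; δ0: rk 6, SNF 1^5·2
degree 0: 6−6−0 = 0 → Ȟ^0 ≅ 0
degree 1: 7−0−6 = 1 plus torsion [2] → Ȟ^1 ≅ Z ⊕ Z/2
degree 2: 0−0−0 = 0 → Ȟ^2 ≅ 0


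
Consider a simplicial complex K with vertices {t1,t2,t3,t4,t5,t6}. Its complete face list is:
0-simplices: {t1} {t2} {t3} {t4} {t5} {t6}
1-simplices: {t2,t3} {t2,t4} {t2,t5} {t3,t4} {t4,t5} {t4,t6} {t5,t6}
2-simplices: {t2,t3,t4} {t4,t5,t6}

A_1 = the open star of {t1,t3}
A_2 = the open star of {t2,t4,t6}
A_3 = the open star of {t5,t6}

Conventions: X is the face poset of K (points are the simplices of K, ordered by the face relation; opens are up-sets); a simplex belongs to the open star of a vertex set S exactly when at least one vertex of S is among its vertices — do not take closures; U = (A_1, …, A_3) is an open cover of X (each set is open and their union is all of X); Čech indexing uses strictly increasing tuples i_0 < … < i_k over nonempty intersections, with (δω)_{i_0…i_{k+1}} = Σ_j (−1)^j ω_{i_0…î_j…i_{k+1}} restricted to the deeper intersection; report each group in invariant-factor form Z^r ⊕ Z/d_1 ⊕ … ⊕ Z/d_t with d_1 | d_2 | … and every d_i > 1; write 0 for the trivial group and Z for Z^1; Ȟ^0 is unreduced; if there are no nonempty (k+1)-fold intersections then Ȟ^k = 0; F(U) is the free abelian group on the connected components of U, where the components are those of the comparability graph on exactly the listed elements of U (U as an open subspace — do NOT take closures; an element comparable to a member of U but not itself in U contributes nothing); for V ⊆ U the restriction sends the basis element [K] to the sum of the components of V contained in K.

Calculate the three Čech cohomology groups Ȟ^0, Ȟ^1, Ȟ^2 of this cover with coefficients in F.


nonempty overlaps:
  A1={{t1},{t3},{t2,t3},{t3,t4},{t2,t3,t4}} A2={{t2},{t4},{t6},{t2,t3},{t2,t4},{t2,t5},{t3,t4},{t4,t5},{t4,t6},{t5,t6},{t2,t3,t4},{t4,t5,t6}} A3={{t5},{t6},{t2,t5},{t4,t5},{t4,t6},{t5,t6},{t4,t5,t6}}
  A12={{t2,t3},{t3,t4},{t2,t3,t4}} A23={{t6},{t2,t5},{t4,t5},{t4,t6},{t5,t6},{t4,t5,t6}}
components per intersection:
  A1: {{t1}} {{t3},{t2,t3},{t3,t4},{t2,t3,t4}}
  A2: {{t2},{t4},{t6},{t2,t3},{t2,t4},{t2,t5},{t3,t4},{t4,t5},{t4,t6},{t5,t6},{t2,t3,t4},{t4,t5,t6}}
  A3: {{t5},{t6},{t2,t5},{t4,t5},{t4,t6},{t5,t6},{t4,t5,t6}}
  A12: {{t2,t3},{t3,t4},{t2,t3,t4}}
  A23: {{t6},{t4,t5},{t4,t6},{t5,t6},{t4,t5,t6}} {{t2,t5}}
C dims 4,3; δ0: rk 2, SNF 1^2
degree 0: 4−2−0 = 2 → Ȟ^0 ≅ Z^2
degree 1: 3−0−2 = 1 → Ȟ^1 ≅ Z
degree 2: 0−0−0 = 0 → Ȟ^2 ≅ 0

Ȟ^0(U;F) ≅ Z^2, Ȟ^1(U;F) ≅ Z, Ȟ^2(U;F) ≅ 0


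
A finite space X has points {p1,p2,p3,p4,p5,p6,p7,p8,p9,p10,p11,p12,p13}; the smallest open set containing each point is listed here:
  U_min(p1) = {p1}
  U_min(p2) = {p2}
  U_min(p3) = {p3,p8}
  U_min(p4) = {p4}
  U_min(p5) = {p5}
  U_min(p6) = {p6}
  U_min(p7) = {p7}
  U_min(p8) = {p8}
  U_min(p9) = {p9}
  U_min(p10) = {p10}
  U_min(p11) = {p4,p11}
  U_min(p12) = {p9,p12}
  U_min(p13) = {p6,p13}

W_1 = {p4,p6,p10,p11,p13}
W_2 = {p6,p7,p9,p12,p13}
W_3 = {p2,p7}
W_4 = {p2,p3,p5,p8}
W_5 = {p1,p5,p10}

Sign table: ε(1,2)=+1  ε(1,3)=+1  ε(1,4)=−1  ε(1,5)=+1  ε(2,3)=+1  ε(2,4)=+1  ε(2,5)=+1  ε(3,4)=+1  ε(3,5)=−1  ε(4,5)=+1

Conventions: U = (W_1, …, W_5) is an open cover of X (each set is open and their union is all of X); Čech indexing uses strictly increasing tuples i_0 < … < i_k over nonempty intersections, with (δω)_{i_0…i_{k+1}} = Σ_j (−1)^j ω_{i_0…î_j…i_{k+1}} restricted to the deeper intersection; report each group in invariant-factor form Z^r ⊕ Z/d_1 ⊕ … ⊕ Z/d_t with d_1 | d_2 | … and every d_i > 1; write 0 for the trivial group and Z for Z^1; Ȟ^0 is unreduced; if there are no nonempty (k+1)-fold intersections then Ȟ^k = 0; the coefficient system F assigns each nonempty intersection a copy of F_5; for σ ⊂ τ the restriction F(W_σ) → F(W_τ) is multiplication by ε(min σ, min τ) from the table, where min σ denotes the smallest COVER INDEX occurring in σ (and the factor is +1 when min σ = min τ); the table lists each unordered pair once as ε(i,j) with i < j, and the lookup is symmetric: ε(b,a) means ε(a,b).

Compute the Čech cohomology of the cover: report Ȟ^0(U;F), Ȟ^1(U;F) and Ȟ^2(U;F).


Ȟ^0 = Z/5, Ȟ^1 = Z/5 and Ȟ^2 = 0

intersection data:
  W12={p6,p13} W15={p10} W23={p7} W34={p2} W45={p5}
C dims 5,5; δ0: rk_F5 4
Ȟ^0 = (5 − 4) − 0 = 1, so Ȟ^0 ≅ Z/5
Ȟ^1 = (5 − 0) − 4 = 1, so Ȟ^1 ≅ Z/5
Ȟ^2 = (0 − 0) − 0 = 0, so Ȟ^2 ≅ 0


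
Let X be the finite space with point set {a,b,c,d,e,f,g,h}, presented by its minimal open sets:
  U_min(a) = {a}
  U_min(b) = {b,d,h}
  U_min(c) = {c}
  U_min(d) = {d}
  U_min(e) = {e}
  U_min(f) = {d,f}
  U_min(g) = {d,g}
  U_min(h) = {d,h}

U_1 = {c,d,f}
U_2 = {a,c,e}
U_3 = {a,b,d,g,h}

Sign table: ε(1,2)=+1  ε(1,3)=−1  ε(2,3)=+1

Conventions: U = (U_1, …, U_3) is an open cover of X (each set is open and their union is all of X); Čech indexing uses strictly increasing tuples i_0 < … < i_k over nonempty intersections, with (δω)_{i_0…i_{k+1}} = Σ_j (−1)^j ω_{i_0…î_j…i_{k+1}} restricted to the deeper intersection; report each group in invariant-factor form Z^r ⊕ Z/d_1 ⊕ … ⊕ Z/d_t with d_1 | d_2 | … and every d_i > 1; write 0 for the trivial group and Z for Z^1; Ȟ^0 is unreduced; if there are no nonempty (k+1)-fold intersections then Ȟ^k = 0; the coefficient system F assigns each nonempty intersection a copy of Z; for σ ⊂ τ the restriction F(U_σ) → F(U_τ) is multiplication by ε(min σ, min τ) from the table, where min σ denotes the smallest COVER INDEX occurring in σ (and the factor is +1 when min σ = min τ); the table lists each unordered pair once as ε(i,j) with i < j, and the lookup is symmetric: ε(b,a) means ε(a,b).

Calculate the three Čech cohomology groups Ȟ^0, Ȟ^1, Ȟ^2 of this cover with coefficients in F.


Ȟ^0(U;F) ≅ 0,  Ȟ^1(U;F) ≅ Z/2,  Ȟ^2(U;F) ≅ 0

nerve simplices:
  U12={c} U13={d} U23={a}
C dims 3,3; δ0: rk 3, SNF 1^2·2
degree 0: 3−3−0 = 0 → Ȟ^0 ≅ 0
degree 1: 3−0−3 = 0 plus torsion [2] → Ȟ^1 ≅ Z/2
degree 2: 0−0−0 = 0 → Ȟ^2 ≅ 0


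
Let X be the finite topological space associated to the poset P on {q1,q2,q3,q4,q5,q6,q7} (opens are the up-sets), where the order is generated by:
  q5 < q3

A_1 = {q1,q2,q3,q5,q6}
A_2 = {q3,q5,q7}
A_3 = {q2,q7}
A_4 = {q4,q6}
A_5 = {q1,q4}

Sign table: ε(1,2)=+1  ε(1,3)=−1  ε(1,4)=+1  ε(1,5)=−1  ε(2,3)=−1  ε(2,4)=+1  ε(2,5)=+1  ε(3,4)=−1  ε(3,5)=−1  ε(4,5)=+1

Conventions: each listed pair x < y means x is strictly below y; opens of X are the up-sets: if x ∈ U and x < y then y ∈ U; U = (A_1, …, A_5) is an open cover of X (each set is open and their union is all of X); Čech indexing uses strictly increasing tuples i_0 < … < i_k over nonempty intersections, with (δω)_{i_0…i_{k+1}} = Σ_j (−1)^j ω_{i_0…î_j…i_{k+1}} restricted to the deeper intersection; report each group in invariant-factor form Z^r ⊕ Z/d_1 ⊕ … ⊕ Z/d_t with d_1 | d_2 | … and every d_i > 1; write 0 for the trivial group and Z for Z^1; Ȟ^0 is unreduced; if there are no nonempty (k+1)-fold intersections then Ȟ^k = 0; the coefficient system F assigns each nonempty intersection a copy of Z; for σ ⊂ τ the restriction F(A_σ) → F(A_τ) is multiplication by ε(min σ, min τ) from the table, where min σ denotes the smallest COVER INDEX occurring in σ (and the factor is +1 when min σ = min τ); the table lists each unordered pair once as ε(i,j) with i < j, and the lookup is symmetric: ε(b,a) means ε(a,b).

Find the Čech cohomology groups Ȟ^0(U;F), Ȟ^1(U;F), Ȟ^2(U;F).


intersection data:
  A12={q3,q5} A13={q2} A14={q6} A15={q1} A23={q7} A45={q4}
C dims 5,6; δ0: rk 5, SNF 1^4·2
Ȟ^0 = (5 − 5) − 0 = 0, so Ȟ^0 ≅ 0
Ȟ^1 = (6 − 0) − 5 = 1 plus torsion [2], so Ȟ^1 ≅ Z ⊕ Z/2
Ȟ^2 = (0 − 0) − 0 = 0, so Ȟ^2 ≅ 0

Ȟ^0 ≅ 0; Ȟ^1 ≅ Z ⊕ Z/2; Ȟ^2 ≅ 0


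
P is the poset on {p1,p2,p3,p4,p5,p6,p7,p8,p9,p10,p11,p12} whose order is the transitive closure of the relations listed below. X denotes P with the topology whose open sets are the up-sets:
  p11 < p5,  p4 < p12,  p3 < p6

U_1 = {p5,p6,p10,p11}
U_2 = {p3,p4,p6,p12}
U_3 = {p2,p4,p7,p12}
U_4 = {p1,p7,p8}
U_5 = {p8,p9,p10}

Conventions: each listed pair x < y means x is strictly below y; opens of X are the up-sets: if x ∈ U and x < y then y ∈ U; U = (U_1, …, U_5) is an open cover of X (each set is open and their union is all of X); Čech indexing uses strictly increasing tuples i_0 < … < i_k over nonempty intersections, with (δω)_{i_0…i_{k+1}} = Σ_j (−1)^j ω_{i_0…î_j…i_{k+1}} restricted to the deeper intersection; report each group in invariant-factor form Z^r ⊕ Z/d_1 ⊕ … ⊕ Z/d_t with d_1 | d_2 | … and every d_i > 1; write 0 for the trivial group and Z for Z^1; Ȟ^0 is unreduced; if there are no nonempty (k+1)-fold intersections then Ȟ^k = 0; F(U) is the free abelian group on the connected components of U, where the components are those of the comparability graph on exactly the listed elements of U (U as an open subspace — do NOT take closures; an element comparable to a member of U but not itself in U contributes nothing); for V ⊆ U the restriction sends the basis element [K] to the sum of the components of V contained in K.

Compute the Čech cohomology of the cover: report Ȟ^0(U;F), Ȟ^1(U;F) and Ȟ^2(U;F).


Ȟ^0 = Z^9, Ȟ^1 = 0, Ȟ^2 = 0

nerve of the cover:
  U12={p6} U15={p10} U23={p4,p12} U34={p7} U45={p8}
components per intersection:
  U1: {p5,p11} {p6} {p10}
  U2: {p3,p6} {p4,p12}
  U3: {p2} {p4,p12} {p7}
  U4: {p1} {p7} {p8}
  U5: {p8} {p9} {p10}
  U12: {p6}
  U15: {p10}
  U23: {p4,p12}
  U34: {p7}
  U45: {p8}
C dims 14,5; δ0: rk 5, SNF 1^5
Ȟ^0 = (14 − 5) − 0 = 9, so Ȟ^0 ≅ Z^9
Ȟ^1 = (5 − 0) − 5 = 0, so Ȟ^1 ≅ 0
Ȟ^2 = (0 − 0) − 0 = 0, so Ȟ^2 ≅ 0


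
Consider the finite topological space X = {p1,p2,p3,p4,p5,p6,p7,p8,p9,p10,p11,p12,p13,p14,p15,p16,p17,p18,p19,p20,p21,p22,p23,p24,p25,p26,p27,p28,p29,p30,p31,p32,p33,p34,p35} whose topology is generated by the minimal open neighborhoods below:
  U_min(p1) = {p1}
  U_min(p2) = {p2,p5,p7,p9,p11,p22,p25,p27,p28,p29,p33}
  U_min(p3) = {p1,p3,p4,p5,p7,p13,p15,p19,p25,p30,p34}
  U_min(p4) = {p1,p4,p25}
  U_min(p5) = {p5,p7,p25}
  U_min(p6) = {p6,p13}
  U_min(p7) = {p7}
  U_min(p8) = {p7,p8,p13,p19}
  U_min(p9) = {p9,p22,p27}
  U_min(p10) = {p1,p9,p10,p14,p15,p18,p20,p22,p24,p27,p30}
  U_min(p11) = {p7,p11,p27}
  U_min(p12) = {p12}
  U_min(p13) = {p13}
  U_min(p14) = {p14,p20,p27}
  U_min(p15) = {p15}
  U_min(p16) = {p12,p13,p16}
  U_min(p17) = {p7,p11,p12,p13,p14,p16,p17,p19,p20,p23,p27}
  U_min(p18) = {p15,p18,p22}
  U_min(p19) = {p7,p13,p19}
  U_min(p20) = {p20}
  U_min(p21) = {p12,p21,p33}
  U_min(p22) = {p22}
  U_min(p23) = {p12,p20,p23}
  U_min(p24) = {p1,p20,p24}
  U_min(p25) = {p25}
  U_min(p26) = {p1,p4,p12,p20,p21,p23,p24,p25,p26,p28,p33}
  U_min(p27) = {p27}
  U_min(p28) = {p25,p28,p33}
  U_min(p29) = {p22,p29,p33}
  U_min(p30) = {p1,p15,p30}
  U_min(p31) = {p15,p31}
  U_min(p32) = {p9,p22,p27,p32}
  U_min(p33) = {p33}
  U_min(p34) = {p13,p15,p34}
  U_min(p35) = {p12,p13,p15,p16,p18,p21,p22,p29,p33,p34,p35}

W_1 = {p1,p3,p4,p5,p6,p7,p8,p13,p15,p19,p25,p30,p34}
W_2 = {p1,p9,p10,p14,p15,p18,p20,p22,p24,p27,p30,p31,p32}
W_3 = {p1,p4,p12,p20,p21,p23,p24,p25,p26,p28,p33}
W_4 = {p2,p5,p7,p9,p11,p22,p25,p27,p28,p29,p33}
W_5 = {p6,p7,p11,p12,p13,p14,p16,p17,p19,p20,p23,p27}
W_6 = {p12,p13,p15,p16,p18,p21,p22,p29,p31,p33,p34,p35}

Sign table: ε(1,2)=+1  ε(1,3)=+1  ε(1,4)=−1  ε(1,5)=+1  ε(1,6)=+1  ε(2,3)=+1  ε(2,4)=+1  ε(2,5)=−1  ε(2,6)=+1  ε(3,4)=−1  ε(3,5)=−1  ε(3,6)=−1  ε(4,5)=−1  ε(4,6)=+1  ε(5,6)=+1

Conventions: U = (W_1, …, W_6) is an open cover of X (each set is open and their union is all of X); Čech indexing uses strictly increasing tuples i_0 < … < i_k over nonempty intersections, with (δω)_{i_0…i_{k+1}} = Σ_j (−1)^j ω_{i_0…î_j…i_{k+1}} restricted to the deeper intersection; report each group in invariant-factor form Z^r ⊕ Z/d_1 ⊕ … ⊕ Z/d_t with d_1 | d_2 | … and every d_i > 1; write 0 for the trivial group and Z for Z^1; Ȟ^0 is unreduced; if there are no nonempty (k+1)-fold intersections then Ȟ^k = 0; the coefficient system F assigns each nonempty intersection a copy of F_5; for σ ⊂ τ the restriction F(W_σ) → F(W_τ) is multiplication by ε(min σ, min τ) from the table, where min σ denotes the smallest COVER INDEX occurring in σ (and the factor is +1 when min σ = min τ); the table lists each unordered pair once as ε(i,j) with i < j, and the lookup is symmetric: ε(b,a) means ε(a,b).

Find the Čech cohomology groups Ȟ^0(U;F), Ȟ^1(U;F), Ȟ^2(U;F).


Ȟ^0 ≅ 0,  Ȟ^1 ≅ 0,  Ȟ^2 ≅ Z/5

nonempty overlaps:
  W12={p1,p15,p30} W13={p1,p4,p25} W14={p5,p7,p25} W15={p6,p7,p13,p19} W16={p13,p15,p34} W23={p1,p20,p24} W24={p9,p22,p27} W25={p14,p20,p27} W26={p15,p18,p22,p31} W34={p25,p28,p33} W35={p12,p20,p23} W36={p12,p21,p33} W45={p7,p11,p27} W46={p22,p29,p33} W56={p12,p13,p16}
  W123={p1} W126={p15} W134={p25} W145={p7} W156={p13} W235={p20} W245={p27} W246={p22} W346={p33} W356={p12}
C dims 6,15,10; δ0: rk_F5 6; δ1: rk_F5 9
degree 0: 6−6−0 = 0 → Ȟ^0 ≅ 0
degree 1: 15−9−6 = 0 → Ȟ^1 ≅ 0
degree 2: 10−0−9 = 1 → Ȟ^2 ≅ Z/5
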